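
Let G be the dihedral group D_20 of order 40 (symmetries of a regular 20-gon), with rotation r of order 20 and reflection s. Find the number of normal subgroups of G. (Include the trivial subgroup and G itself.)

G has 48 subgroups. Checking conjugation-invariance by order — order 1: 1/1 normal; order 2: 1/21 normal; order 4: 1/11 normal; order 5: 1/1 normal; order 8: 0/5 normal; order 10: 1/5 normal; order 20: 3/3 normal; order 40: 1/1 normal.
Total normal subgroups: 9.

9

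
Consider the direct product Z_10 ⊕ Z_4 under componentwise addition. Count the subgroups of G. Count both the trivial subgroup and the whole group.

16

|G| = 40, so by Lagrange every subgroup order divides 40. Divisors: 1, 2, 4, 5, 8, 10, 20, 40.
Subgroups by order — order 1: 1; order 2: 3; order 4: 3; order 5: 1; order 8: 1; order 10: 3; order 20: 3; order 40: 1.
Total: 1 + 3 + 3 + 1 + 1 + 3 + 3 + 1 = 16.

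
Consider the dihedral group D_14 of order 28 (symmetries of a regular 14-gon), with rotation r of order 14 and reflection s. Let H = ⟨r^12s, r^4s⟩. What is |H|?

14

|⟨r^12s⟩| = 2 and |⟨r^4s⟩| = 2, so |H| is a multiple of lcm(2, 2) = 2 and divides |G| = 28.
Closing under the operation: H = {e, r^2, r^4, r^6, r^8, r^10, r^12, s, r^2s, r^4s, r^6s, r^8s, r^10s, r^12s}, so |H| = 14.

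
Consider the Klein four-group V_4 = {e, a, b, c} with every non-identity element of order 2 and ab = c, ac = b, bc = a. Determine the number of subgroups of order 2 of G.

|G| = 4 and 2 | 4, so subgroups of order 2 are possible by Lagrange.
The subgroups of order 2 are: {e, a}; {e, b}; {e, c}.
So G has 3 subgroups of order 2.

3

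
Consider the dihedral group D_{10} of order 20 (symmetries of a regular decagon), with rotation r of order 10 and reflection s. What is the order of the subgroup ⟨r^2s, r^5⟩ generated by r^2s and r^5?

4

|⟨r^2s⟩| = 2 and |⟨r^5⟩| = 2, so |H| is a multiple of lcm(2, 2) = 2 and divides |G| = 20.
Closing under the operation: H = {e, r^5, r^2s, r^7s}, so |H| = 4.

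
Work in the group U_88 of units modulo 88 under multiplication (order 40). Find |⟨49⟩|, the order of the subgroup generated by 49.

5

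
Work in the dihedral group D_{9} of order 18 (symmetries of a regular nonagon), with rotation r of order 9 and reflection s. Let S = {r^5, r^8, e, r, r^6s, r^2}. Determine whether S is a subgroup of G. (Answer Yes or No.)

r^5 ∈ S but its inverse r^4 ∉ S, so S is not a subgroup.

No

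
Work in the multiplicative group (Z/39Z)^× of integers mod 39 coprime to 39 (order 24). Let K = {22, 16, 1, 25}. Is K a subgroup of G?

Closure fails: 16 · 25 = 10 ∉ K. So K is not a subgroup.

No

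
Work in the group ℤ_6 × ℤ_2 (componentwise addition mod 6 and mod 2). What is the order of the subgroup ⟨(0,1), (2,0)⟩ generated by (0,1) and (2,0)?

|⟨(0,1)⟩| = 2 and |⟨(2,0)⟩| = 3, so |H| is a multiple of lcm(2, 3) = 6 and divides |G| = 12.
Closing under the operation: H = {(0,0), (0,1), (2,0), (2,1), (4,0), (4,1)}, so |H| = 6.

6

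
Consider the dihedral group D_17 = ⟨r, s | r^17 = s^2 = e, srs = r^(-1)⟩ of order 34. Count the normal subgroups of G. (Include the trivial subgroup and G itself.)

G has 20 subgroups. Checking conjugation-invariance by order — order 1: 1/1 normal; order 2: 0/17 normal; order 17: 1/1 normal; order 34: 1/1 normal.
Total normal subgroups: 3.

3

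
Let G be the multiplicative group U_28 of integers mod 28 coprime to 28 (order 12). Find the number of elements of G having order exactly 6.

6

The elements of order 6 are: 3, 5, 11, 17, 19, 23.
That's 6.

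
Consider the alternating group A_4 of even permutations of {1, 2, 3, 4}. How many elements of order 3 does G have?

The elements of order 3 are: (2 3 4), (2 4 3), (1 2 3), (1 2 4), (1 3 2), (1 3 4), (1 4 2), (1 4 3).
That's 8.

8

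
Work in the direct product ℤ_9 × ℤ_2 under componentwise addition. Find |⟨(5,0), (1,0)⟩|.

9

|⟨(5,0)⟩| = 9 and |⟨(1,0)⟩| = 9, so |H| is a multiple of lcm(9, 9) = 9 and divides |G| = 18.
Closing under the operation: H = {(0,0), (1,0), (2,0), (3,0), (4,0), (5,0), (6,0), (7,0), (8,0)}, so |H| = 9.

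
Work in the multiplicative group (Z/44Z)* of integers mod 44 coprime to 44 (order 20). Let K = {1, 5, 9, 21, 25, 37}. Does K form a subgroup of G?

No

|K| = 6 does not divide |G| = 20, so by Lagrange K is not a subgroup.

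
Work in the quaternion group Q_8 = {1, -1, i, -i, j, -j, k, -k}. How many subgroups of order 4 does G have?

|G| = 8 and 4 | 8, so subgroups of order 4 are possible by Lagrange.
The subgroups of order 4 are: {1, -1, i, -i}; {1, -1, j, -j}; {1, -1, k, -k}.
So G has 3 subgroups of order 4.

3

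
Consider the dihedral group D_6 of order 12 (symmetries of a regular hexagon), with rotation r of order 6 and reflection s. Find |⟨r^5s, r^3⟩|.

|⟨r^5s⟩| = 2 and |⟨r^3⟩| = 2, so |H| is a multiple of lcm(2, 2) = 2 and divides |G| = 12.
Closing under the operation: H = {e, r^3, r^2s, r^5s}, so |H| = 4.

4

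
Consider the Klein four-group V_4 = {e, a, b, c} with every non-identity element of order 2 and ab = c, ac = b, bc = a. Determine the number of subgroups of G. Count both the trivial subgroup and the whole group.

|G| = 4, so by Lagrange every subgroup order divides 4. Divisors: 1, 2, 4.
Subgroups by order — order 1: 1; order 2: 3; order 4: 1.
Total: 1 + 3 + 1 = 5.

5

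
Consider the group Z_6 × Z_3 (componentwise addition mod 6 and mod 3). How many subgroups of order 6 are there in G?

4

|G| = 18 and 6 | 18, so subgroups of order 6 are possible by Lagrange.
The subgroups of order 6 are: {(0,0), (0,1), (0,2), (3,0), (3,1), (3,2)}; {(0,0), (1,0), (2,0), (3,0), (4,0), (5,0)}; {(0,0), (1,1), (2,2), (3,0), (4,1), (5,2)}; {(0,0), (1,2), (2,1), (3,0), (4,2), (5,1)}.
So G has 4 subgroups of order 6.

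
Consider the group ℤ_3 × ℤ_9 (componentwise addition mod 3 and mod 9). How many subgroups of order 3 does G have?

|G| = 27 and 3 | 27, so subgroups of order 3 are possible by Lagrange.
The subgroups of order 3 are: {(0,0), (0,3), (0,6)}; {(0,0), (1,0), (2,0)}; {(0,0), (1,3), (2,6)}; {(0,0), (1,6), (2,3)}.
So G has 4 subgroups of order 3.

4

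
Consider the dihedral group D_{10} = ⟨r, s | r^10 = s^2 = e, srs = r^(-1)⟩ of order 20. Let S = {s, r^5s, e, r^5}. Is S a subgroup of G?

|S| = 4 divides |G| = 20, consistent with Lagrange.
S contains the identity, every element's inverse is in S, and S is closed under ·: it is a subgroup.

Yes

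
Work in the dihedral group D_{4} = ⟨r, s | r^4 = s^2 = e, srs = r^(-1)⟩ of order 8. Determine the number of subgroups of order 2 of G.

|G| = 8 and 2 | 8, so subgroups of order 2 are possible by Lagrange.
The subgroups of order 2 are: {e, r^2}; {e, r^2s}; {e, r^3s}; {e, rs}; … (5 in all).
So G has 5 subgroups of order 2.

5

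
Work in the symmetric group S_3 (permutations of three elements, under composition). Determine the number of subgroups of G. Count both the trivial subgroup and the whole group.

6

|G| = 6, so by Lagrange every subgroup order divides 6. Divisors: 1, 2, 3, 6.
Subgroups by order — order 1: 1; order 2: 3; order 3: 1; order 6: 1.
Total: 1 + 3 + 1 + 1 = 6.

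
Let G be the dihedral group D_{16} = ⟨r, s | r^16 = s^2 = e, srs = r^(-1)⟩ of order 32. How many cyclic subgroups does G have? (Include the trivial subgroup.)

A cyclic subgroup of order d is generated by each of its φ(d) elements of order d, so the cyclic subgroups of order d number (#elements of order d)/φ(d).
Cyclic subgroups by order — order 1: 1; order 2: 17; order 4: 1; order 8: 1; order 16: 1.
Total: 21.

21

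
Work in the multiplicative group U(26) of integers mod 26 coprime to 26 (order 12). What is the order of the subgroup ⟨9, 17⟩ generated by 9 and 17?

|⟨9⟩| = 3 and |⟨17⟩| = 6, so |H| is a multiple of lcm(3, 6) = 6 and divides |G| = 12.
Closing under the operation: H = {1, 3, 9, 17, 23, 25}, so |H| = 6.

6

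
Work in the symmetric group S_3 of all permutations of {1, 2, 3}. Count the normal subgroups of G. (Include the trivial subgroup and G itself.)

3

G has 6 subgroups. Checking conjugation-invariance by order — order 1: 1/1 normal; order 2: 0/3 normal; order 3: 1/1 normal; order 6: 1/1 normal.
Total normal subgroups: 3.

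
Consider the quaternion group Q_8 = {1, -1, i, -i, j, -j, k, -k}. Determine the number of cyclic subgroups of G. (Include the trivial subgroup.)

Each element a generates a cyclic subgroup ⟨a⟩; distinct elements may generate the same one (a cyclic group of order d has φ(d) generators).
Cyclic subgroups by order — order 1: 1; order 2: 1; order 4: 3.
Total: 5.

5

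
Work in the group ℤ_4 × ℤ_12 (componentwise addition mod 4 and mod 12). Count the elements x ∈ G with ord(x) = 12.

24

An element (a,b) has order lcm(ord(a), ord(b)); count pairs with lcm equal to 12.
Enumerating gives 24 such elements.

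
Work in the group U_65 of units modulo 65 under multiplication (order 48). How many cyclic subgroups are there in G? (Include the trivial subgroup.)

Each element a generates a cyclic subgroup ⟨a⟩; distinct elements may generate the same one (a cyclic group of order d has φ(d) generators).
Cyclic subgroups by order — order 1: 1; order 2: 3; order 3: 1; order 4: 6; order 6: 3; order 12: 6.
Total: 20.

20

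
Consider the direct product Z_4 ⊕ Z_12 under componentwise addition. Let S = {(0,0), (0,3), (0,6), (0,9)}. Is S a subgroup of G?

Yes

|S| = 4 divides |G| = 48, consistent with Lagrange.
S contains the identity, every element's inverse is in S, and S is closed under +: it is a subgroup.
In fact S = ⟨(0,3)⟩.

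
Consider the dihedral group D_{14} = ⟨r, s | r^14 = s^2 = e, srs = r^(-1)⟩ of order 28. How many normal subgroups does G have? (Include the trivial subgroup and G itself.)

G has 28 subgroups. Checking conjugation-invariance by order — order 1: 1/1 normal; order 2: 1/15 normal; order 4: 0/7 normal; order 7: 1/1 normal; order 14: 3/3 normal; order 28: 1/1 normal.
Total normal subgroups: 7.

7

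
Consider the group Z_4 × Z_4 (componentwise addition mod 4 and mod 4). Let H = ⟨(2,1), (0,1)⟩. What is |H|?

8

|⟨(2,1)⟩| = 4 and |⟨(0,1)⟩| = 4, so |H| is a multiple of lcm(4, 4) = 4 and divides |G| = 16.
Closing under the operation: H = {(0,0), (0,1), (0,2), (0,3), (2,0), (2,1), (2,2), (2,3)}, so |H| = 8.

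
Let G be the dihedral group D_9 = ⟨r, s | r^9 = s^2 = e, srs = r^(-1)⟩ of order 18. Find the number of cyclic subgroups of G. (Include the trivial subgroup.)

12

Each element a generates a cyclic subgroup ⟨a⟩; distinct elements may generate the same one (a cyclic group of order d has φ(d) generators).
Cyclic subgroups by order — order 1: 1; order 2: 9; order 3: 1; order 9: 1.
Total: 12.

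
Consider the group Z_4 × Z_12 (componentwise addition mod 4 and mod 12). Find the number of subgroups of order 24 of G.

3

|G| = 48 and 24 | 48, so subgroups of order 24 are possible by Lagrange.
The subgroups of order 24 are: {(0,0), (0,1), (0,2), (0,3), (0,4), (0,5), (0,6), (0,7), (0,8), (0,9), (0,10), (0,11), (2,0), (2,1), (2,2), (2,3), (2,4), (2,5), (2,6), (2,7), (2,8), (2,9), (2,10), (2,11)}; {(0,0), (0,2), (0,4), (0,6), (0,8), (0,10), (1,0), (1,2), (1,4), (1,6), (1,8), (1,10), (2,0), (2,2), (2,4), (2,6), (2,8), (2,10), (3,0), (3,2), (3,4), (3,6), (3,8), (3,10)}; {(0,0), (0,2), (0,4), (0,6), (0,8), (0,10), (1,1), (1,3), (1,5), (1,7), (1,9), (1,11), (2,0), (2,2), (2,4), (2,6), (2,8), (2,10), (3,1), (3,3), (3,5), (3,7), (3,9), (3,11)}.
So G has 3 subgroups of order 24.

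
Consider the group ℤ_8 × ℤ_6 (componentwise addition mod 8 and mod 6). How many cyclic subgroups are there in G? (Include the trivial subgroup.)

A cyclic subgroup of order d is generated by each of its φ(d) elements of order d, so the cyclic subgroups of order d number (#elements of order d)/φ(d).
Cyclic subgroups by order — order 1: 1; order 2: 3; order 3: 1; order 4: 2; order 6: 3; order 8: 2; order 12: 2; order 24: 2.
Total: 16.

16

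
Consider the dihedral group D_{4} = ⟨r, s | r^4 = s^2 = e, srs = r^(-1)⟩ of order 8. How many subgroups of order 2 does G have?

|G| = 8 and 2 | 8, so subgroups of order 2 are possible by Lagrange.
The subgroups of order 2 are: {e, r^2}; {e, r^2s}; {e, r^3s}; {e, rs}; … (5 in all).
So G has 5 subgroups of order 2.

5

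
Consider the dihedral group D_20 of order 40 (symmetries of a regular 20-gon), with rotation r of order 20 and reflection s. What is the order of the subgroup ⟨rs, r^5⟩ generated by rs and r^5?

8

|⟨rs⟩| = 2 and |⟨r^5⟩| = 4, so |H| is a multiple of lcm(2, 4) = 4 and divides |G| = 40.
Closing under the operation: H = {e, r^5, r^10, r^15, rs, r^6s, r^11s, r^16s}, so |H| = 8.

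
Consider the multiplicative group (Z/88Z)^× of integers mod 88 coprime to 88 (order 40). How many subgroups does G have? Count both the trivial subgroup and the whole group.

|G| = 40, so by Lagrange every subgroup order divides 40. Divisors: 1, 2, 4, 5, 8, 10, 20, 40.
Subgroups by order — order 1: 1; order 2: 7; order 4: 7; order 5: 1; order 8: 1; order 10: 7; order 20: 7; order 40: 1.
Total: 1 + 7 + 7 + 1 + 1 + 7 + 7 + 1 = 32.

32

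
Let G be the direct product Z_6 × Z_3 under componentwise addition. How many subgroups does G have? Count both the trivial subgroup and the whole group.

|G| = 18, so by Lagrange every subgroup order divides 18. Divisors: 1, 2, 3, 6, 9, 18.
Subgroups by order — order 1: 1; order 2: 1; order 3: 4; order 6: 4; order 9: 1; order 18: 1.
Total: 1 + 1 + 4 + 4 + 1 + 1 = 12.

12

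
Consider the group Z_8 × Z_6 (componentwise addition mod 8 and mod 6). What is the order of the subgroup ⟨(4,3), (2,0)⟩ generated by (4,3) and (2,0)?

|⟨(4,3)⟩| = 2 and |⟨(2,0)⟩| = 4, so |H| is a multiple of lcm(2, 4) = 4 and divides |G| = 48.
Closing under the operation: H = {(0,0), (0,3), (2,0), (2,3), (4,0), (4,3), (6,0), (6,3)}, so |H| = 8.

8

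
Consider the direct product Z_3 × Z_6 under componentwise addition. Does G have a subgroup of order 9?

Yes

9 | 18. A subgroup of order 9 is {(0,0), (0,2), (0,4), (1,0), (1,2), (1,4), (2,0), (2,2), (2,4)}.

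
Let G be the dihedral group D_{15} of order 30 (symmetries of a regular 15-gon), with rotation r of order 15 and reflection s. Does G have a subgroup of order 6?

Yes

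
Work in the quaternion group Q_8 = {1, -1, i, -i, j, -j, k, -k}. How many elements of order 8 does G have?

No element of G has order 8 (even though 8 | 8).

0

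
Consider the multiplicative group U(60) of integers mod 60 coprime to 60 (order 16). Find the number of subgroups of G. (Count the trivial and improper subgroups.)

27

|G| = 16, so by Lagrange every subgroup order divides 16. Divisors: 1, 2, 4, 8, 16.
Subgroups by order — order 1: 1; order 2: 7; order 4: 11; order 8: 7; order 16: 1.
Total: 1 + 7 + 11 + 7 + 1 = 27.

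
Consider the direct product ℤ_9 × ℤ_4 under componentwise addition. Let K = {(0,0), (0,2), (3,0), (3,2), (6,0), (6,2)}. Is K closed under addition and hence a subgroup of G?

|K| = 6 divides |G| = 36, consistent with Lagrange.
K contains the identity, every element's inverse is in K, and K is closed under +: it is a subgroup.
In fact K = ⟨(6,2)⟩.

Yes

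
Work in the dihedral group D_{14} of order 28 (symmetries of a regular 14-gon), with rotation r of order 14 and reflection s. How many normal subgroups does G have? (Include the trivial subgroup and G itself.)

G has 28 subgroups. Checking conjugation-invariance by order — order 1: 1/1 normal; order 2: 1/15 normal; order 4: 0/7 normal; order 7: 1/1 normal; order 14: 3/3 normal; order 28: 1/1 normal.
Total normal subgroups: 7.

7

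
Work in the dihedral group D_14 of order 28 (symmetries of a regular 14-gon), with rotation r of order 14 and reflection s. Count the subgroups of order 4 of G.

7

|G| = 28 and 4 | 28, so subgroups of order 4 are possible by Lagrange.
The subgroups of order 4 are: {e, r^7, r^3s, r^10s}; {e, r^7, r^4s, r^11s}; {e, r^7, r^5s, r^12s}; {e, r^7, r^6s, r^13s}; … (7 in all).
So G has 7 subgroups of order 4.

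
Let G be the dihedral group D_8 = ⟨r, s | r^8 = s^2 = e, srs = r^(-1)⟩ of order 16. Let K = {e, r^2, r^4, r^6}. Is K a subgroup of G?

|K| = 4 divides |G| = 16, consistent with Lagrange.
K contains the identity, every element's inverse is in K, and K is closed under ·: it is a subgroup.
In fact K = ⟨r^6⟩.

Yes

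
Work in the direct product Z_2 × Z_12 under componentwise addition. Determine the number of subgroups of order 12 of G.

3

|G| = 24 and 12 | 24, so subgroups of order 12 are possible by Lagrange.
The subgroups of order 12 are: {(0,0), (0,1), (0,2), (0,3), (0,4), (0,5), (0,6), (0,7), (0,8), (0,9), (0,10), (0,11)}; {(0,0), (0,2), (0,4), (0,6), (0,8), (0,10), (1,0), (1,2), (1,4), (1,6), (1,8), (1,10)}; {(0,0), (0,2), (0,4), (0,6), (0,8), (0,10), (1,1), (1,3), (1,5), (1,7), (1,9), (1,11)}.
So G has 3 subgroups of order 12.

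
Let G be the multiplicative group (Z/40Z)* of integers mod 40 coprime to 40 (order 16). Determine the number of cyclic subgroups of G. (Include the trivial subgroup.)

A cyclic subgroup of order d is generated by each of its φ(d) elements of order d, so the cyclic subgroups of order d number (#elements of order d)/φ(d).
Cyclic subgroups by order — order 1: 1; order 2: 7; order 4: 4.
Total: 12.

12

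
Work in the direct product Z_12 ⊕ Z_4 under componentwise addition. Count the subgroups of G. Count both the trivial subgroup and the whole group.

30

|G| = 48, so by Lagrange every subgroup order divides 48. Divisors: 1, 2, 3, 4, 6, 8, 12, 16, 24, 48.
Subgroups by order — order 1: 1; order 2: 3; order 3: 1; order 4: 7; order 6: 3; order 8: 3; order 12: 7; order 16: 1; order 24: 3; order 48: 1.
Total: 1 + 3 + 1 + 7 + 3 + 3 + 7 + 1 + 3 + 1 = 30.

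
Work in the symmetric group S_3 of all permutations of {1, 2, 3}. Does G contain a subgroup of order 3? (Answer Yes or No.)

3 | 6. A subgroup of order 3 is {e, (1 2 3), (1 3 2)}.

Yes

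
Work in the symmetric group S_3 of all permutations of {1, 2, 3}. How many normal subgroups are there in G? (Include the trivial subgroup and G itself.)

3

G has 6 subgroups. Checking conjugation-invariance by order — order 1: 1/1 normal; order 2: 0/3 normal; order 3: 1/1 normal; order 6: 1/1 normal.
Total normal subgroups: 3.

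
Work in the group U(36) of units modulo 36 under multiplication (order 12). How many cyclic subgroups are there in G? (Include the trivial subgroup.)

8

Group the elements of G by the cyclic subgroup they generate; each cyclic subgroup of order d accounts for φ(d) elements.
Cyclic subgroups by order — order 1: 1; order 2: 3; order 3: 1; order 6: 3.
Total: 8.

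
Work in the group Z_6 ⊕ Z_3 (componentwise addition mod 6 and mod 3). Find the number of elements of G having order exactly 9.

An element (a,b) has order lcm(ord(a), ord(b)); count pairs with lcm equal to 9.
Enumerating gives 0 such elements.

0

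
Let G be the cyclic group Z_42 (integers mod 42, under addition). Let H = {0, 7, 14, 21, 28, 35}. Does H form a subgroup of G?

Yes

|H| = 6 divides |G| = 42, consistent with Lagrange.
H contains the identity, every element's inverse is in H, and H is closed under +: it is a subgroup.
In fact H = ⟨35⟩.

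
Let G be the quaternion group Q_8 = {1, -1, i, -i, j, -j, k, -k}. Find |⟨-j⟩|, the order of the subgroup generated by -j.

Computing powers of -j: the smallest k with (-j)^k = e is k = 4.

4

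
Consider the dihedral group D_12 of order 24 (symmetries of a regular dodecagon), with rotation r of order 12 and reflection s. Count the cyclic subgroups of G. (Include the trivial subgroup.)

Group the elements of G by the cyclic subgroup they generate; each cyclic subgroup of order d accounts for φ(d) elements.
Cyclic subgroups by order — order 1: 1; order 2: 13; order 3: 1; order 4: 1; order 6: 1; order 12: 1.
Total: 18.

18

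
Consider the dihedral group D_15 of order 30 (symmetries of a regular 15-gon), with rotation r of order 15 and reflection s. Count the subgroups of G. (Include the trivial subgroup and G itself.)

|G| = 30, so by Lagrange every subgroup order divides 30. Divisors: 1, 2, 3, 5, 6, 10, 15, 30.
Subgroups by order — order 1: 1; order 2: 15; order 3: 1; order 5: 1; order 6: 5; order 10: 3; order 15: 1; order 30: 1.
Total: 1 + 15 + 1 + 1 + 5 + 3 + 1 + 1 = 28.

28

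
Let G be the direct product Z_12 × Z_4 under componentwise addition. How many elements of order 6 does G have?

An element (a,b) has order lcm(ord(a), ord(b)); count pairs with lcm equal to 6.
Enumerating gives 6 such elements.

6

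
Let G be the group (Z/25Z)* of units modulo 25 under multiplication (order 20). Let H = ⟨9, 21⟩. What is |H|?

|⟨9⟩| = 10 and |⟨21⟩| = 5, so |H| is a multiple of lcm(10, 5) = 10 and divides |G| = 20.
Closing under the operation: H = {1, 4, 6, 9, 11, 14, 16, 19, 21, 24}, so |H| = 10.

10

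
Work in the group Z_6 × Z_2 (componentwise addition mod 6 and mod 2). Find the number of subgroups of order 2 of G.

|G| = 12 and 2 | 12, so subgroups of order 2 are possible by Lagrange.
The subgroups of order 2 are: {(0,0), (0,1)}; {(0,0), (3,0)}; {(0,0), (3,1)}.
So G has 3 subgroups of order 2.

3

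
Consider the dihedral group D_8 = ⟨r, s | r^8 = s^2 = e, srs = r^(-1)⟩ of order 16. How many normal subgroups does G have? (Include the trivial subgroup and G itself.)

7

G has 19 subgroups. Checking conjugation-invariance by order — order 1: 1/1 normal; order 2: 1/9 normal; order 4: 1/5 normal; order 8: 3/3 normal; order 16: 1/1 normal.
Total normal subgroups: 7.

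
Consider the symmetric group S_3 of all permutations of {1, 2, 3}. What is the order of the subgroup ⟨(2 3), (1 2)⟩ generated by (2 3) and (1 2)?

|⟨(2 3)⟩| = 2 and |⟨(1 2)⟩| = 2, so |H| is a multiple of lcm(2, 2) = 2 and divides |G| = 6.
Closing {(2 3), (1 2)} under the group operation gives all of G, so |H| = 6.

6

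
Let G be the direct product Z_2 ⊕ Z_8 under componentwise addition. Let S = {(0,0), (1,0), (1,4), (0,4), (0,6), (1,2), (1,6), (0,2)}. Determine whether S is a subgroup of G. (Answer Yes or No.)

|S| = 8 divides |G| = 16, consistent with Lagrange.
S contains the identity, every element's inverse is in S, and S is closed under +: it is a subgroup.

Yes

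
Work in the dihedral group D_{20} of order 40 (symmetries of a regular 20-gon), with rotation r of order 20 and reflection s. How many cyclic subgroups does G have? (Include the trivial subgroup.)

26

Each element a generates a cyclic subgroup ⟨a⟩; distinct elements may generate the same one (a cyclic group of order d has φ(d) generators).
Cyclic subgroups by order — order 1: 1; order 2: 21; order 4: 1; order 5: 1; order 10: 1; order 20: 1.
Total: 26.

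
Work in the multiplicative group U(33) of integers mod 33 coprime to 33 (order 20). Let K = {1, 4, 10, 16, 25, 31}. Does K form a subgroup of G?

|K| = 6 does not divide |G| = 20, so by Lagrange K is not a subgroup.

No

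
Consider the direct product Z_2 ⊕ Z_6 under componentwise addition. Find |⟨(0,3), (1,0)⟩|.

4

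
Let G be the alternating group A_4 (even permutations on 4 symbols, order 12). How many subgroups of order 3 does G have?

4

|G| = 12 and 3 | 12, so subgroups of order 3 are possible by Lagrange.
The subgroups of order 3 are: {e, (1 2 3), (1 3 2)}; {e, (1 2 4), (1 4 2)}; {e, (1 3 4), (1 4 3)}; {e, (2 3 4), (2 4 3)}.
So G has 4 subgroups of order 3.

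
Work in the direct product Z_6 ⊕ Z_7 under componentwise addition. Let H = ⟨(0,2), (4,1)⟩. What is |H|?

21

|⟨(0,2)⟩| = 7 and |⟨(4,1)⟩| = 21, so |H| is a multiple of lcm(7, 21) = 21 and divides |G| = 42.
Closing under the operation: H = {(0,0), (0,1), (0,2), (0,3), (0,4), (0,5), (0,6), (2,0), (2,1), (2,2), (2,3), (2,4), (2,5), (2,6), (4,0), (4,1), (4,2), (4,3), (4,4), (4,5), (4,6)}, so |H| = 21.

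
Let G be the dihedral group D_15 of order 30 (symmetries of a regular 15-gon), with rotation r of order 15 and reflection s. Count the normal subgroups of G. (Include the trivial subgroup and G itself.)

G has 28 subgroups. Checking conjugation-invariance by order — order 1: 1/1 normal; order 2: 0/15 normal; order 3: 1/1 normal; order 5: 1/1 normal; order 6: 0/5 normal; order 10: 0/3 normal; order 15: 1/1 normal; order 30: 1/1 normal.
Total normal subgroups: 5.

5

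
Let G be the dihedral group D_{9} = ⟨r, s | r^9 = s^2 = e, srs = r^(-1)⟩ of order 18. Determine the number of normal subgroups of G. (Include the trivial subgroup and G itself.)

4

G has 16 subgroups. Checking conjugation-invariance by order — order 1: 1/1 normal; order 2: 0/9 normal; order 3: 1/1 normal; order 6: 0/3 normal; order 9: 1/1 normal; order 18: 1/1 normal.
Total normal subgroups: 4.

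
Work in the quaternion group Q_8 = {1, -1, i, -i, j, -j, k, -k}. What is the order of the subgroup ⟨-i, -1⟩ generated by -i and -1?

4

|⟨-i⟩| = 4 and |⟨-1⟩| = 2, so |H| is a multiple of lcm(4, 2) = 4 and divides |G| = 8.
Closing under the operation: H = {1, -1, i, -i}, so |H| = 4.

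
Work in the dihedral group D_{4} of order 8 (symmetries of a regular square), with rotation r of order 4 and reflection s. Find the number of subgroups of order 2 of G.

|G| = 8 and 2 | 8, so subgroups of order 2 are possible by Lagrange.
The subgroups of order 2 are: {e, r^2}; {e, r^2s}; {e, r^3s}; {e, rs}; … (5 in all).
So G has 5 subgroups of order 2.

5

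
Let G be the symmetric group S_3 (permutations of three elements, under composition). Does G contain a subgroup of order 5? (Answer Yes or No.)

No

5 does not divide |G| = 6, so by Lagrange no subgroup of order 5 exists.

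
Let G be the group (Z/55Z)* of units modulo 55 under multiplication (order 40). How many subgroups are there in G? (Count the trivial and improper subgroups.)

16

|G| = 40, so by Lagrange every subgroup order divides 40. Divisors: 1, 2, 4, 5, 8, 10, 20, 40.
Subgroups by order — order 1: 1; order 2: 3; order 4: 3; order 5: 1; order 8: 1; order 10: 3; order 20: 3; order 40: 1.
Total: 1 + 3 + 3 + 1 + 1 + 3 + 3 + 1 = 16.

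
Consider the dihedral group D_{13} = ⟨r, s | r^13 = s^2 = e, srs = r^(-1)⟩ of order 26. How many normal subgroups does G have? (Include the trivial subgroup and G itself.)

G has 16 subgroups. Checking conjugation-invariance by order — order 1: 1/1 normal; order 2: 0/13 normal; order 13: 1/1 normal; order 26: 1/1 normal.
Total normal subgroups: 3.

3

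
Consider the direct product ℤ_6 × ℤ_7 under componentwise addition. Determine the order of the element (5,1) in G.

The order of (5,1) in Z_6 × Z_7 is lcm(ord(5) in Z_6, ord(1) in Z_7).
ord(5) = 6 and ord(1) = 7, so |⟨(5,1)⟩| = lcm(6, 7) = 42.

42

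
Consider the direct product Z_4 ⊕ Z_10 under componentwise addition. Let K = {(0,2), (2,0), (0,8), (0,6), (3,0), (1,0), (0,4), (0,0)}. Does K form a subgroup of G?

Closure fails: (0,4) + (2,0) = (2,4) ∉ K. So K is not a subgroup.

No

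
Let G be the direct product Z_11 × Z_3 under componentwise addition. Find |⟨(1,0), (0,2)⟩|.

|⟨(1,0)⟩| = 11 and |⟨(0,2)⟩| = 3, so |H| is a multiple of lcm(11, 3) = 33 and divides |G| = 33.
Closing {(1,0), (0,2)} under the group operation gives all of G, so |H| = 33.

33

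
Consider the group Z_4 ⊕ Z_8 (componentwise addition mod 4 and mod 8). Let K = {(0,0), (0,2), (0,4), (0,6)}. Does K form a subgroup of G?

Yes

|K| = 4 divides |G| = 32, consistent with Lagrange.
K contains the identity, every element's inverse is in K, and K is closed under +: it is a subgroup.
In fact K = ⟨(0,2)⟩.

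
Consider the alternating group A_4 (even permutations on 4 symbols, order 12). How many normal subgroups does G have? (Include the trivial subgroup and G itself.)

G has 10 subgroups. Checking conjugation-invariance by order — order 1: 1/1 normal; order 2: 0/3 normal; order 3: 0/4 normal; order 4: 1/1 normal; order 12: 1/1 normal.
Total normal subgroups: 3.

3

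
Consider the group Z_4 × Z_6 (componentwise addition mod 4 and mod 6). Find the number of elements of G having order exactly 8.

An element (a,b) has order lcm(ord(a), ord(b)); count pairs with lcm equal to 8.
Enumerating gives 0 such elements.

0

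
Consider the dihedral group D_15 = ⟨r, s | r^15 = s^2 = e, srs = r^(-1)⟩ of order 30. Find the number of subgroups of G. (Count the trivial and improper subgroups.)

|G| = 30, so by Lagrange every subgroup order divides 30. Divisors: 1, 2, 3, 5, 6, 10, 15, 30.
Subgroups by order — order 1: 1; order 2: 15; order 3: 1; order 5: 1; order 6: 5; order 10: 3; order 15: 1; order 30: 1.
Total: 1 + 15 + 1 + 1 + 5 + 3 + 1 + 1 = 28.

28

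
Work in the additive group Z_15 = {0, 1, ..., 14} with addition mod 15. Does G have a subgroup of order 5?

Yes

5 | 15. A subgroup of order 5 is {0, 3, 6, 9, 12}.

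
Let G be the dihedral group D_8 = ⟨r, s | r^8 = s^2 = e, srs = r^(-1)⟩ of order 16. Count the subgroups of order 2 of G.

|G| = 16 and 2 | 16, so subgroups of order 2 are possible by Lagrange.
The subgroups of order 2 are: {e, r^2s}; {e, r^3s}; {e, r^4}; {e, r^4s}; … (9 in all).
So G has 9 subgroups of order 2.

9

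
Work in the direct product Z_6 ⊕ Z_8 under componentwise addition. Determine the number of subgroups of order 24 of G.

3

|G| = 48 and 24 | 48, so subgroups of order 24 are possible by Lagrange.
The subgroups of order 24 are: {(0,0), (0,1), (0,2), (0,3), (0,4), (0,5), (0,6), (0,7), (2,0), (2,1), (2,2), (2,3), (2,4), (2,5), (2,6), (2,7), (4,0), (4,1), (4,2), (4,3), (4,4), (4,5), (4,6), (4,7)}; {(0,0), (0,2), (0,4), (0,6), (1,0), (1,2), (1,4), (1,6), (2,0), (2,2), (2,4), (2,6), (3,0), (3,2), (3,4), (3,6), (4,0), (4,2), (4,4), (4,6), (5,0), (5,2), (5,4), (5,6)}; {(0,0), (0,2), (0,4), (0,6), (1,1), (1,3), (1,5), (1,7), (2,0), (2,2), (2,4), (2,6), (3,1), (3,3), (3,5), (3,7), (4,0), (4,2), (4,4), (4,6), (5,1), (5,3), (5,5), (5,7)}.
So G has 3 subgroups of order 24.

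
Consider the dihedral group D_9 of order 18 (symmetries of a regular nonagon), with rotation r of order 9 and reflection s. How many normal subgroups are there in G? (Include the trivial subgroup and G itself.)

4

G has 16 subgroups. Checking conjugation-invariance by order — order 1: 1/1 normal; order 2: 0/9 normal; order 3: 1/1 normal; order 6: 0/3 normal; order 9: 1/1 normal; order 18: 1/1 normal.
Total normal subgroups: 4.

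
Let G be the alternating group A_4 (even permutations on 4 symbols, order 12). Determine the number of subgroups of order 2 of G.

|G| = 12 and 2 | 12, so subgroups of order 2 are possible by Lagrange.
The subgroups of order 2 are: {e, (1 2)(3 4)}; {e, (1 3)(2 4)}; {e, (1 4)(2 3)}.
So G has 3 subgroups of order 2.

3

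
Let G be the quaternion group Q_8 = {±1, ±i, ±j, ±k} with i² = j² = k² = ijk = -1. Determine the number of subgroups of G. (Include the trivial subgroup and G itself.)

6

|G| = 8, so by Lagrange every subgroup order divides 8. Divisors: 1, 2, 4, 8.
Subgroups by order — order 1: 1; order 2: 1; order 4: 3; order 8: 1.
Total: 1 + 1 + 3 + 1 = 6.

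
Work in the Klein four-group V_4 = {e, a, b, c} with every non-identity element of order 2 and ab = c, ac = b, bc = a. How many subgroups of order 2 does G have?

3

|G| = 4 and 2 | 4, so subgroups of order 2 are possible by Lagrange.
The subgroups of order 2 are: {e, a}; {e, b}; {e, c}.
So G has 3 subgroups of order 2.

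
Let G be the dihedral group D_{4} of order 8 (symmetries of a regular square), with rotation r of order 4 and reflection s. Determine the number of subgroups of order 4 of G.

3

|G| = 8 and 4 | 8, so subgroups of order 4 are possible by Lagrange.
The subgroups of order 4 are: {e, r, r^2, r^3}; {e, r^2, s, r^2s}; {e, r^2, rs, r^3s}.
So G has 3 subgroups of order 4.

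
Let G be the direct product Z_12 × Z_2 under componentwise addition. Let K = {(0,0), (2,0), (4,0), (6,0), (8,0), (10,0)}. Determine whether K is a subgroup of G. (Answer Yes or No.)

|K| = 6 divides |G| = 24, consistent with Lagrange.
K contains the identity, every element's inverse is in K, and K is closed under +: it is a subgroup.
In fact K = ⟨(10,0)⟩.

Yes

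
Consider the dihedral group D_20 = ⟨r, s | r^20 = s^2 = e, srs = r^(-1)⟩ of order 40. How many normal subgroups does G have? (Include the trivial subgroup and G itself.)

9

G has 48 subgroups. Checking conjugation-invariance by order — order 1: 1/1 normal; order 2: 1/21 normal; order 4: 1/11 normal; order 5: 1/1 normal; order 8: 0/5 normal; order 10: 1/5 normal; order 20: 3/3 normal; order 40: 1/1 normal.
Total normal subgroups: 9.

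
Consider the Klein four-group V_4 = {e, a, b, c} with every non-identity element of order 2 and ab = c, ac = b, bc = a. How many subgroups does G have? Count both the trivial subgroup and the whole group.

5

|G| = 4, so by Lagrange every subgroup order divides 4. Divisors: 1, 2, 4.
Subgroups by order — order 1: 1; order 2: 3; order 4: 1.
Total: 1 + 3 + 1 = 5.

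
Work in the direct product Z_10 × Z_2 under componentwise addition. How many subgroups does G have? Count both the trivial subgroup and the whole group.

10

|G| = 20, so by Lagrange every subgroup order divides 20. Divisors: 1, 2, 4, 5, 10, 20.
Subgroups by order — order 1: 1; order 2: 3; order 4: 1; order 5: 1; order 10: 3; order 20: 1.
Total: 1 + 3 + 1 + 1 + 3 + 1 = 10.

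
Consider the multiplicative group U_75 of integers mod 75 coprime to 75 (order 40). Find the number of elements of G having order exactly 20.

16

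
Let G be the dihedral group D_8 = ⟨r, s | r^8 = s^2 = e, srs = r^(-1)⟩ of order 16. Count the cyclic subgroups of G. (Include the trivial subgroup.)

12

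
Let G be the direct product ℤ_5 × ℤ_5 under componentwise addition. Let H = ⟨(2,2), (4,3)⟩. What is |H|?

25

|⟨(2,2)⟩| = 5 and |⟨(4,3)⟩| = 5, so |H| is a multiple of lcm(5, 5) = 5 and divides |G| = 25.
Closing {(2,2), (4,3)} under the group operation gives all of G, so |H| = 25.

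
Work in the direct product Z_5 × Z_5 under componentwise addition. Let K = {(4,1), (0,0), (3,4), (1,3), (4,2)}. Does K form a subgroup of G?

(3,4) ∈ K but its inverse (2,1) ∉ K, so K is not a subgroup.

No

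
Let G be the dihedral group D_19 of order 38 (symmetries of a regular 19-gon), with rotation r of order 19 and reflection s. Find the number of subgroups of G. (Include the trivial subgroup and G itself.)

|G| = 38, so by Lagrange every subgroup order divides 38. Divisors: 1, 2, 19, 38.
Subgroups by order — order 1: 1; order 2: 19; order 19: 1; order 38: 1.
Total: 1 + 19 + 1 + 1 = 22.

22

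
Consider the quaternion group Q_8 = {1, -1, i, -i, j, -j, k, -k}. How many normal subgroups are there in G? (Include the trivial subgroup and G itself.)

6

G has 6 subgroups. Checking conjugation-invariance by order — order 1: 1/1 normal; order 2: 1/1 normal; order 4: 3/3 normal; order 8: 1/1 normal.
Total normal subgroups: 6.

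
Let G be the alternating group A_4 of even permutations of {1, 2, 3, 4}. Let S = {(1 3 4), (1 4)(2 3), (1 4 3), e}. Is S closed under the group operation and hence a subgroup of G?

No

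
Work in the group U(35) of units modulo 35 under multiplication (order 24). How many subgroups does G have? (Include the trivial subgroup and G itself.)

16

|G| = 24, so by Lagrange every subgroup order divides 24. Divisors: 1, 2, 3, 4, 6, 8, 12, 24.
Subgroups by order — order 1: 1; order 2: 3; order 3: 1; order 4: 3; order 6: 3; order 8: 1; order 12: 3; order 24: 1.
Total: 1 + 3 + 1 + 3 + 3 + 1 + 3 + 1 = 16.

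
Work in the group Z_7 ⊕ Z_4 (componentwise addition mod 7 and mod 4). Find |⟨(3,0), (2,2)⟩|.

|⟨(3,0)⟩| = 7 and |⟨(2,2)⟩| = 14, so |H| is a multiple of lcm(7, 14) = 14 and divides |G| = 28.
Closing under the operation: H = {(0,0), (0,2), (1,0), (1,2), (2,0), (2,2), (3,0), (3,2), (4,0), (4,2), (5,0), (5,2), (6,0), (6,2)}, so |H| = 14.

14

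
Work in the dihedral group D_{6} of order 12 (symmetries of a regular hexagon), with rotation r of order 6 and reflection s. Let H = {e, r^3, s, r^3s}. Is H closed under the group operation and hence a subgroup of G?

|H| = 4 divides |G| = 12, consistent with Lagrange.
H contains the identity, every element's inverse is in H, and H is closed under ·: it is a subgroup.

Yes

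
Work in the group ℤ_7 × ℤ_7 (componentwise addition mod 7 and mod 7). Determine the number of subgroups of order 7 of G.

8

|G| = 49 and 7 | 49, so subgroups of order 7 are possible by Lagrange.
The subgroups of order 7 are: {(0,0), (0,1), (0,2), (0,3), (0,4), (0,5), (0,6)}; {(0,0), (1,0), (2,0), (3,0), (4,0), (5,0), (6,0)}; {(0,0), (1,1), (2,2), (3,3), (4,4), (5,5), (6,6)}; {(0,0), (1,2), (2,4), (3,6), (4,1), (5,3), (6,5)}; … (8 in all).
So G has 8 subgroups of order 7.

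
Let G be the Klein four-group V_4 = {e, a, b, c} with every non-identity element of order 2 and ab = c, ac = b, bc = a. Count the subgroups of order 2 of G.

3

|G| = 4 and 2 | 4, so subgroups of order 2 are possible by Lagrange.
The subgroups of order 2 are: {e, a}; {e, b}; {e, c}.
So G has 3 subgroups of order 2.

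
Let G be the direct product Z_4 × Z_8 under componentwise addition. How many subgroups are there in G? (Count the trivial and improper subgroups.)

22

|G| = 32, so by Lagrange every subgroup order divides 32. Divisors: 1, 2, 4, 8, 16, 32.
Subgroups by order — order 1: 1; order 2: 3; order 4: 7; order 8: 7; order 16: 3; order 32: 1.
Total: 1 + 3 + 7 + 7 + 3 + 1 = 22.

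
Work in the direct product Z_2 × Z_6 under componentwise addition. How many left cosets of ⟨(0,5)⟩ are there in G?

|⟨(0,5)⟩| = 6 and |G| = 12.
By Lagrange, [G : H] = |G|/|H| = 12/6 = 2.

2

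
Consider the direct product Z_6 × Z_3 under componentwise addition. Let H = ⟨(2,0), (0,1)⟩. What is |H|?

|⟨(2,0)⟩| = 3 and |⟨(0,1)⟩| = 3, so |H| is a multiple of lcm(3, 3) = 3 and divides |G| = 18.
Closing under the operation: H = {(0,0), (0,1), (0,2), (2,0), (2,1), (2,2), (4,0), (4,1), (4,2)}, so |H| = 9.

9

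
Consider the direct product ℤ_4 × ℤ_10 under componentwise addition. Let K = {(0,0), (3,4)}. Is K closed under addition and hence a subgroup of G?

No

(3,4) ∈ K but its inverse (1,6) ∉ K, so K is not a subgroup.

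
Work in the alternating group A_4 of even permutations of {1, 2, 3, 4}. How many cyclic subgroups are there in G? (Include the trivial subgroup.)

8

Each element a generates a cyclic subgroup ⟨a⟩; distinct elements may generate the same one (a cyclic group of order d has φ(d) generators).
Cyclic subgroups by order — order 1: 1; order 2: 3; order 3: 4.
Total: 8.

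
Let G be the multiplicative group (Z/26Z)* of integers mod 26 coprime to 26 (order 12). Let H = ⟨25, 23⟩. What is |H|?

|⟨25⟩| = 2 and |⟨23⟩| = 6, so |H| is a multiple of lcm(2, 6) = 6 and divides |G| = 12.
Closing under the operation: H = {1, 3, 9, 17, 23, 25}, so |H| = 6.

6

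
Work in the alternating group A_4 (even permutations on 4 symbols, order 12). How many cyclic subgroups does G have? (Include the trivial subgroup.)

Each element a generates a cyclic subgroup ⟨a⟩; distinct elements may generate the same one (a cyclic group of order d has φ(d) generators).
Cyclic subgroups by order — order 1: 1; order 2: 3; order 3: 4.
Total: 8.

8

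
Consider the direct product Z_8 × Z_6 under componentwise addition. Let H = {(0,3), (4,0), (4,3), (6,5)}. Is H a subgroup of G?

No

The identity (0,0) ∉ H, so H is not a subgroup.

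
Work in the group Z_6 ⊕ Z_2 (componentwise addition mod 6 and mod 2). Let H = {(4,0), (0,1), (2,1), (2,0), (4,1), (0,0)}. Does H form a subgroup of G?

|H| = 6 divides |G| = 12, consistent with Lagrange.
H contains the identity, every element's inverse is in H, and H is closed under +: it is a subgroup.
In fact H = ⟨(2,1)⟩.

Yes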